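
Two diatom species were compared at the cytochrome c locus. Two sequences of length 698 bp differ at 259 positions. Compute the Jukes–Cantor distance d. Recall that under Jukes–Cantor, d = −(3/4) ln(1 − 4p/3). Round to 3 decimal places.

0.512

p = 259/698 ≈ 0.37106.
d = −(3/4) ln(1 − 4p/3) = −0.75 ln(1 − 0.494747) = −0.75 ln(0.505253)
  = −0.75 × (-0.682696) = 0.512022 substitutions/site.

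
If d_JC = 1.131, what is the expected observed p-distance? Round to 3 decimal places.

0.584

p = (3/4)(1 − e^(−4d/3)) = 0.75 × (1 − e^(-1.508)) = 0.75 × (1 − 0.221352) = 0.583986.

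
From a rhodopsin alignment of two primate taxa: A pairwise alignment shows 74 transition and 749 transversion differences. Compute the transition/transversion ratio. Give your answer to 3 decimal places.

0.099

R = 74/749 = 0.098798… ≈ 0.099 (to 3 d.p.).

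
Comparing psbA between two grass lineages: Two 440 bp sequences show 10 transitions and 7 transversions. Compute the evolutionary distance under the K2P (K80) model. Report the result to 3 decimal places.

0.040

P = 10/440 ≈ 0.022727 and Q = 7/440 ≈ 0.015909.
Under the Kimura two-parameter model, d = −½ ln(1 − 2P − Q) − ¼ ln(1 − 2Q).
1 − 2P − Q = 0.938637, giving −½ ln(0.938637) = 0.031663.
1 − 2Q = 0.968182, giving −¼ ln(0.968182) = 0.008084.
d = 0.031663 + 0.008084 = 0.039747.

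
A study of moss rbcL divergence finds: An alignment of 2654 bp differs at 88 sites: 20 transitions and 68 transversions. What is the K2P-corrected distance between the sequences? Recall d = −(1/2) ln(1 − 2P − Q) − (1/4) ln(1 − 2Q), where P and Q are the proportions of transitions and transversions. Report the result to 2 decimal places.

0.03

P = 20/2654 ≈ 0.007536 and Q = 68/2654 ≈ 0.025622.
Under the Kimura two-parameter model, d = −½ ln(1 − 2P − Q) − ¼ ln(1 − 2Q).
1 − 2P − Q = 0.959306, giving −½ ln(0.959306) = 0.020773.
1 − 2Q = 0.948756, giving −¼ ln(0.948756) = 0.013151.
d = 0.020773 + 0.013151 = 0.033924.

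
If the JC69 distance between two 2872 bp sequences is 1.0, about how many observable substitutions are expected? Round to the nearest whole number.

Invert JC69: p = (3/4)(1 − e^(−4d/3)) = 0.75 × (1 − e^(-1.333333)) = 0.75 × (1 − 0.263597) = 0.552302.
Expected differing sites = pL ≈ 0.552302 × 2872 = 1586.211344 ≈ 1586.

1586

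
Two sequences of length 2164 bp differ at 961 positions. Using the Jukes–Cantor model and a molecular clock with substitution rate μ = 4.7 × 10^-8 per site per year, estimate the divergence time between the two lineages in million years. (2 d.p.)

7.16

p = 961/2164 ≈ 0.444085.
d = −(3/4) ln(1 − 4p/3) = −0.75 ln(1 − 0.592113) = −0.75 ln(0.407887)
  = −0.75 × (-0.896765) = 0.672574 substitutions/site.
Under a molecular clock d = 2μt, so t = d/(2μ) = 0.672574 / (2 × 4.7 × 10^-8) = 7.16 million years.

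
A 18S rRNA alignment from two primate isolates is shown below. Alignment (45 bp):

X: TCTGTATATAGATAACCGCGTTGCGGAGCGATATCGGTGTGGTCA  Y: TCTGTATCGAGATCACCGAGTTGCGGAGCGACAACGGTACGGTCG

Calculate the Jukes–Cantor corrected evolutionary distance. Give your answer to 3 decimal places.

The sequences differ at 9 of 45 sites (8, 9, 14, 19, 32, 34, 39, 40, 45), so p = 9/45 = 0.2.
d = −(3/4) ln(1 − 4p/3) = −0.75 ln(1 − 0.266667) = −0.75 ln(0.733333)
  = −0.75 × (-0.310155) = 0.232616 substitutions/site.

0.233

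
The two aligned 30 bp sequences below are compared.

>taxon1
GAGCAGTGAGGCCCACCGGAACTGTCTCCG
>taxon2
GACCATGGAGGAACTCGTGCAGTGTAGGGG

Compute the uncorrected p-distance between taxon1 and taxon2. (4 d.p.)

0.4667

The sequences differ at 14 of 30 positions.
p = 14/30 = 0.466666… ≈ 0.4667 (to 4 d.p.).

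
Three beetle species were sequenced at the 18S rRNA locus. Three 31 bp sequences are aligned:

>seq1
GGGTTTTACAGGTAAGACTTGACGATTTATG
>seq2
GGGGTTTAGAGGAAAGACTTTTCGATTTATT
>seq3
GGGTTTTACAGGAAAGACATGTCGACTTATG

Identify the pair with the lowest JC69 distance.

seq1–seq2: 6/31 differ, p = 0.194, d = 0.224.
seq1–seq3: 4/31 differ, p = 0.129, d = 0.142.
seq2–seq3: 6/31 differ, p = 0.194, d = 0.224.
The smallest distance is between seq1 and seq3.

seq1 and seq3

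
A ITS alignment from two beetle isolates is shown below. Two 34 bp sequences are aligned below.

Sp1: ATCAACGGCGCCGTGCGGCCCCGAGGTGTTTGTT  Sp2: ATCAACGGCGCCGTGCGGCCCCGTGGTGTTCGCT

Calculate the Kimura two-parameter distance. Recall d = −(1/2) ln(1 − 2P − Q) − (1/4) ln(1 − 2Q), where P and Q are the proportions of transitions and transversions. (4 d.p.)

0.0947

Of 34 sites, 2 differences are transitions and 1 are transversions, so P = 2/34 ≈ 0.058824 and Q = 1/34 ≈ 0.029412.
Under the Kimura two-parameter model, d = −½ ln(1 − 2P − Q) − ¼ ln(1 − 2Q).
1 − 2P − Q = 0.85294, giving −½ ln(0.85294) = 0.079533.
1 − 2Q = 0.941176, giving −¼ ln(0.941176) = 0.015156.
d = 0.079533 + 0.015156 = 0.094689.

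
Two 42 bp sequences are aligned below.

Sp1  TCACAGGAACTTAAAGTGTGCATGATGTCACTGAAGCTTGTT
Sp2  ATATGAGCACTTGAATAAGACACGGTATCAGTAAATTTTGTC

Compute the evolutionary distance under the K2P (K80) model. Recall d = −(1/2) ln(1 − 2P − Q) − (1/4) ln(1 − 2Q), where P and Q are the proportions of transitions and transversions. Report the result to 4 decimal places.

0.8716

Of 42 sites, 13 differences are transitions and 7 are transversions, so P = 13/42 ≈ 0.309524 and Q = 7/42 ≈ 0.166667.
Under the Kimura two-parameter model, d = −½ ln(1 − 2P − Q) − ¼ ln(1 − 2Q).
1 − 2P − Q = 0.214285, giving −½ ln(0.214285) = 0.770224.
1 − 2Q = 0.666666, giving −¼ ln(0.666666) = 0.101367.
d = 0.770224 + 0.101367 = 0.871591.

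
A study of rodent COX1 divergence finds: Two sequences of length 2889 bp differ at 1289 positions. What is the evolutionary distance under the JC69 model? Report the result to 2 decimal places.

0.68

p = 1289/2889 ≈ 0.446175.
d = −(3/4) ln(1 − 4p/3) = −0.75 ln(1 − 0.5949) = −0.75 ln(0.4051)
  = −0.75 × (-0.903621) = 0.677716 substitutions/site.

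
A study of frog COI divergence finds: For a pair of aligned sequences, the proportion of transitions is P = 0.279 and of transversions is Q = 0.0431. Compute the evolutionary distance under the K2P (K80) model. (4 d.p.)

0.4821

Under the Kimura two-parameter model, d = −½ ln(1 − 2P − Q) − ¼ ln(1 − 2Q).
1 − 2P − Q = 0.3989, giving −½ ln(0.3989) = 0.459522.
1 − 2Q = 0.9138, giving −¼ ln(0.9138) = 0.022536.
d = 0.459522 + 0.022536 = 0.482058.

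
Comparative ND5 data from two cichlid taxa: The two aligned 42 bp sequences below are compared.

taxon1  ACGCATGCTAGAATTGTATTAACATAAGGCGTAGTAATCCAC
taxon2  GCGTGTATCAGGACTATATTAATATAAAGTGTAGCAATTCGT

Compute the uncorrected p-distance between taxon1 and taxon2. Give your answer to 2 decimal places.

The sequences differ at 16 of 42 positions.
p = 16/42 = 0.380952… ≈ 0.38 (to 2 d.p.).

0.38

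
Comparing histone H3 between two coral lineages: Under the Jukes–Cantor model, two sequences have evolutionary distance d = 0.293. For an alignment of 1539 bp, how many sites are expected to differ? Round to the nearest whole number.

373

Invert JC69: p = (3/4)(1 − e^(−4d/3)) = 0.75 × (1 − e^(-0.390667)) = 0.75 × (1 − 0.676605) = 0.242546.
Expected differing sites = pL ≈ 0.242546 × 1539 = 373.278294 ≈ 373.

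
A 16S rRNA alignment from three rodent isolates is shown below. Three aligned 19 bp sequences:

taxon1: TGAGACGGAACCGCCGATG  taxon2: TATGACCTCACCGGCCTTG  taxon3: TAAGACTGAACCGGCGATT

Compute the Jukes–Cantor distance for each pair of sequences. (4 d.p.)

d(taxon1,taxon2) = 0.6181, d(taxon1,taxon3) = 0.2471, d(taxon2,taxon3) = 0.5068

taxon1–taxon2: 8/19 sites differ → p ≈ 0.421053, d = −0.75 ln(1 − 0.561404) = 0.618132 ≈ 0.6181.
taxon1–taxon3: 4/19 sites differ → p ≈ 0.210526, d = −0.75 ln(1 − 0.280701) = 0.247109 ≈ 0.2471.
taxon2–taxon3: 7/19 sites differ → p ≈ 0.368421, d = −0.75 ln(1 − 0.491228) = 0.506816 ≈ 0.5068.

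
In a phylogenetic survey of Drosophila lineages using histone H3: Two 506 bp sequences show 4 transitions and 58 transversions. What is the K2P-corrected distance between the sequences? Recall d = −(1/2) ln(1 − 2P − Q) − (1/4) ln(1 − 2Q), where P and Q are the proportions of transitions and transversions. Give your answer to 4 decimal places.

P = 4/506 ≈ 0.007905 and Q = 58/506 ≈ 0.114625.
Under the Kimura two-parameter model, d = −½ ln(1 − 2P − Q) − ¼ ln(1 − 2Q).
1 − 2P − Q = 0.869565, giving −½ ln(0.869565) = 0.069881.
1 − 2Q = 0.77075, giving −¼ ln(0.77075) = 0.065098.
d = 0.069881 + 0.065098 = 0.134979.

0.1350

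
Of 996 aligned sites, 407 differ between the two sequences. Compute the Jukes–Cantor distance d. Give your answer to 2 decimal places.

0.59

p = 407/996 ≈ 0.408635.
d = −(3/4) ln(1 − 4p/3) = −0.75 ln(1 − 0.544847) = −0.75 ln(0.455153)
  = −0.75 × (-0.787122) = 0.590342 substitutions/site.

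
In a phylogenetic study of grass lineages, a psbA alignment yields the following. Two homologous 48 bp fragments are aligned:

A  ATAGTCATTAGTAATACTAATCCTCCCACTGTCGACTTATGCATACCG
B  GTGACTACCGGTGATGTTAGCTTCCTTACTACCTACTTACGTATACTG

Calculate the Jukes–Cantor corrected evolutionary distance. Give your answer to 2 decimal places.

0.82

The sequences differ at 24 of 48 sites, so p = 24/48 = 0.5.
d = −(3/4) ln(1 − 4p/3) = −0.75 ln(1 − 0.666667) = −0.75 ln(0.333333)
  = −0.75 × (-1.098613) = 0.823960 substitutions/site.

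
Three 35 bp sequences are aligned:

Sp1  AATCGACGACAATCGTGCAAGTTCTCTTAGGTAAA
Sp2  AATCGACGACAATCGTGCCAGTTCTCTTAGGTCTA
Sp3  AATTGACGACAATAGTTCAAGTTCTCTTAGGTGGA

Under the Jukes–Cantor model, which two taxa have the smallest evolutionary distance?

Sp1–Sp2: 3/35 differ, p = 0.086, d = 0.091.
Sp1–Sp3: 5/35 differ, p = 0.143, d = 0.158.
Sp2–Sp3: 6/35 differ, p = 0.171, d = 0.195.
The smallest distance is between Sp1 and Sp2.

Sp1 and Sp2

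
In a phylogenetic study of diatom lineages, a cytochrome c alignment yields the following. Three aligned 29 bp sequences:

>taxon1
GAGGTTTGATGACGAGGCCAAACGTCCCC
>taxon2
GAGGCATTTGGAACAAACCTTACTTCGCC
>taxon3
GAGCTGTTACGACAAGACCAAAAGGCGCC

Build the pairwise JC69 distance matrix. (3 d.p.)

taxon1–taxon2: 13/29 sites differ → p ≈ 0.448276, d = −0.75 ln(1 − 0.597701) = 0.682920 ≈ 0.683.
taxon1–taxon3: 9/29 sites differ → p ≈ 0.310345, d = −0.75 ln(1 − 0.413793) = 0.400562 ≈ 0.401.
taxon2–taxon3: 13/29 sites differ → p ≈ 0.448276, d = −0.75 ln(1 − 0.597701) = 0.682920 ≈ 0.683.

d(taxon1,taxon2) = 0.683, d(taxon1,taxon3) = 0.401, d(taxon2,taxon3) = 0.683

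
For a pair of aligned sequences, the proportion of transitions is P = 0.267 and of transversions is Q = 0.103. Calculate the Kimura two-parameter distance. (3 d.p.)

0.564

Under the Kimura two-parameter model, d = −½ ln(1 − 2P − Q) − ¼ ln(1 − 2Q).
1 − 2P − Q = 0.363, giving −½ ln(0.363) = 0.506676.
1 − 2Q = 0.794, giving −¼ ln(0.794) = 0.057668.
d = 0.506676 + 0.057668 = 0.564344.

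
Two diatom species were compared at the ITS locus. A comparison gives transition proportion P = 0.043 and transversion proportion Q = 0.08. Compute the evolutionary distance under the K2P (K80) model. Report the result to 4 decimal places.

0.1343

Under the Kimura two-parameter model, d = −½ ln(1 − 2P − Q) − ¼ ln(1 − 2Q).
1 − 2P − Q = 0.834, giving −½ ln(0.834) = 0.090761.
1 − 2Q = 0.84, giving −¼ ln(0.84) = 0.043588.
d = 0.090761 + 0.043588 = 0.134349.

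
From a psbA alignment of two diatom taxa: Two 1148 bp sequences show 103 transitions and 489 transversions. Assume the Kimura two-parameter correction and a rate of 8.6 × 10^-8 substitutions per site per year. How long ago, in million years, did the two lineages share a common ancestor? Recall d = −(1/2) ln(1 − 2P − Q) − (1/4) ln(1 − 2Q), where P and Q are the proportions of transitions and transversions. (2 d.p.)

5.48

P = 103/1148 ≈ 0.089721 and Q = 489/1148 ≈ 0.425958.
Under the Kimura two-parameter model, d = −½ ln(1 − 2P − Q) − ¼ ln(1 − 2Q).
1 − 2P − Q = 0.3946, giving −½ ln(0.3946) = 0.464941.
1 − 2Q = 0.148084, giving −¼ ln(0.148084) = 0.477494.
d = 0.464941 + 0.477494 = 0.942435.
Under a molecular clock d = 2μt, so t = d/(2μ) = 0.942435 / (2 × 8.6 × 10^-8) = 5.48 million years.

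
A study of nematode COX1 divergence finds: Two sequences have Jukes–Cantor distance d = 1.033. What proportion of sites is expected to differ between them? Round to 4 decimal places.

0.5608

p = (3/4)(1 − e^(−4d/3)) = 0.75 × (1 − e^(-1.377333)) = 0.75 × (1 − 0.252250) = 0.560813.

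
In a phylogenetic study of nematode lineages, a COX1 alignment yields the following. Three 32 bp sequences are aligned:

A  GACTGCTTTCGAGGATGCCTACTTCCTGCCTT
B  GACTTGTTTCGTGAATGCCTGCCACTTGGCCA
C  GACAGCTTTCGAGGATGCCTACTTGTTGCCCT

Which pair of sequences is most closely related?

A–B: 11/32 differ, p = 0.344, d = 0.460.
A–C: 4/32 differ, p = 0.125, d = 0.137.
B–C: 11/32 differ, p = 0.344, d = 0.460.
The smallest distance is between A and C.

A and C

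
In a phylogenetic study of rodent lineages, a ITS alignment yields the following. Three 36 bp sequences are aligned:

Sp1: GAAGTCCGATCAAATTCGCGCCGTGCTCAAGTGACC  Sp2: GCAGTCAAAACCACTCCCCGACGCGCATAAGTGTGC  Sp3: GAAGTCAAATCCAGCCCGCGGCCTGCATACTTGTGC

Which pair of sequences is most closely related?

Sp1–Sp2: 14/36 differ, p = 0.389, d = 0.548.
Sp1–Sp3: 14/36 differ, p = 0.389, d = 0.548.
Sp2–Sp3: 10/36 differ, p = 0.278, d = 0.347.
The smallest distance is between Sp2 and Sp3.

Sp2 and Sp3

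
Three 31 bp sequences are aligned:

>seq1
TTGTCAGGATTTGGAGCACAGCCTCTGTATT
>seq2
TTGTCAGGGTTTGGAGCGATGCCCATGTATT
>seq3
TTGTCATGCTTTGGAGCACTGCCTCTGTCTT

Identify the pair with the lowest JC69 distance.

seq1–seq2: 6/31 differ, p = 0.194, d = 0.224.
seq1–seq3: 4/31 differ, p = 0.129, d = 0.142.
seq2–seq3: 7/31 differ, p = 0.226, d = 0.269.
The smallest distance is between seq1 and seq3.

seq1 and seq3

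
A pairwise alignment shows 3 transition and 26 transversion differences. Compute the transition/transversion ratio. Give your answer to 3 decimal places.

R = 3/26 = 0.115384… ≈ 0.115 (to 3 d.p.).

0.115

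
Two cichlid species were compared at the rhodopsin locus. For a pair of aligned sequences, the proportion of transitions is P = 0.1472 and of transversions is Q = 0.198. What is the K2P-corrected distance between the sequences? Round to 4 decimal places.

Under the Kimura two-parameter model, d = −½ ln(1 − 2P − Q) − ¼ ln(1 − 2Q).
1 − 2P − Q = 0.5076, giving −½ ln(0.5076) = 0.339031.
1 − 2Q = 0.604, giving −¼ ln(0.604) = 0.126045.
d = 0.339031 + 0.126045 = 0.465076.

0.4651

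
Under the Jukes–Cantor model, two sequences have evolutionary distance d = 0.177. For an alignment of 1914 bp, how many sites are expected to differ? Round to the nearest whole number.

Invert JC69: p = (3/4)(1 − e^(−4d/3)) = 0.75 × (1 − e^(-0.236)) = 0.75 × (1 − 0.789781) = 0.157664.
Expected differing sites = pL ≈ 0.157664 × 1914 = 301.768896 ≈ 302.

302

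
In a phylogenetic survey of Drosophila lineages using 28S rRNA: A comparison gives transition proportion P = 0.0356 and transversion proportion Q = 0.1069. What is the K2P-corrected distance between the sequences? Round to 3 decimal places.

Under the Kimura two-parameter model, d = −½ ln(1 − 2P − Q) − ¼ ln(1 − 2Q).
1 − 2P − Q = 0.8219, giving −½ ln(0.8219) = 0.098068.
1 − 2Q = 0.7862, giving −¼ ln(0.7862) = 0.060136.
d = 0.098068 + 0.060136 = 0.158204.

0.158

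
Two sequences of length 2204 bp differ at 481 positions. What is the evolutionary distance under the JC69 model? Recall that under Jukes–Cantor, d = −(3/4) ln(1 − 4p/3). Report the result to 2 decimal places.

p = 481/2204 ≈ 0.21824.
d = −(3/4) ln(1 − 4p/3) = −0.75 ln(1 − 0.290987) = −0.75 ln(0.709013)
  = −0.75 × (-0.343881) = 0.257911 substitutions/site.

0.26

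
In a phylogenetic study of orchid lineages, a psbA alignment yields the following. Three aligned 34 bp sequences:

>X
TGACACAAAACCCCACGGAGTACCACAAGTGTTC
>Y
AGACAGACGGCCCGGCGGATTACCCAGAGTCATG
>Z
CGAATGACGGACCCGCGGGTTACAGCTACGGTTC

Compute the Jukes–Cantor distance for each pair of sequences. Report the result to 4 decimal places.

X–Y: 14/34 sites differ → p ≈ 0.411765, d = −0.75 ln(1 − 0.54902) = 0.597249 ≈ 0.5972.
X–Z: 16/34 sites differ → p ≈ 0.470588, d = −0.75 ln(1 − 0.627451) = 0.740540 ≈ 0.7405.
Y–Z: 15/34 sites differ → p ≈ 0.441176, d = −0.75 ln(1 − 0.588235) = 0.665477 ≈ 0.6655.

d(X,Y) = 0.5972, d(X,Z) = 0.7405, d(Y,Z) = 0.6655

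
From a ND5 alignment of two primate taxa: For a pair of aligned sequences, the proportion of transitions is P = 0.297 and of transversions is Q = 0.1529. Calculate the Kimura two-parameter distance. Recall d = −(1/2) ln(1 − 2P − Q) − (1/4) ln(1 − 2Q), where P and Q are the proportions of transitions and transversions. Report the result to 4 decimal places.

Under the Kimura two-parameter model, d = −½ ln(1 − 2P − Q) − ¼ ln(1 − 2Q).
1 − 2P − Q = 0.2531, giving −½ ln(0.2531) = 0.686985.
1 − 2Q = 0.6942, giving −¼ ln(0.6942) = 0.091249.
d = 0.686985 + 0.091249 = 0.778234.

0.7782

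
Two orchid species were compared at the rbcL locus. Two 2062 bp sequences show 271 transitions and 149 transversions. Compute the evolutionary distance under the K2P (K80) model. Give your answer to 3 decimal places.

0.243

P = 271/2062 ≈ 0.131426 and Q = 149/2062 ≈ 0.07226.
Under the Kimura two-parameter model, d = −½ ln(1 − 2P − Q) − ¼ ln(1 − 2Q).
1 − 2P − Q = 0.664888, giving −½ ln(0.664888) = 0.204068.
1 − 2Q = 0.85548, giving −¼ ln(0.85548) = 0.039023.
d = 0.204068 + 0.039023 = 0.243091.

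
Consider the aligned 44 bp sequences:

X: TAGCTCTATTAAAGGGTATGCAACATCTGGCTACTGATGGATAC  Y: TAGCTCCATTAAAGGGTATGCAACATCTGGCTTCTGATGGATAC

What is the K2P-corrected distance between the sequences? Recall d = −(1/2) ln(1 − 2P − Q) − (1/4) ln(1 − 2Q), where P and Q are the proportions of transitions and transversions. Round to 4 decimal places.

Of 44 sites, 1 differences are transitions and 1 are transversions, so P = 1/44 ≈ 0.022727 and Q = 1/44 ≈ 0.022727.
Under the Kimura two-parameter model, d = −½ ln(1 − 2P − Q) − ¼ ln(1 − 2Q).
1 − 2P − Q = 0.931819, giving −½ ln(0.931819) = 0.035308.
1 − 2Q = 0.954546, giving −¼ ln(0.954546) = 0.011630.
d = 0.035308 + 0.011630 = 0.046938.

0.0469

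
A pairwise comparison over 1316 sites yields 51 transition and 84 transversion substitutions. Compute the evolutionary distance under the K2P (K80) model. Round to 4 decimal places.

0.1103

P = 51/1316 ≈ 0.038754 and Q = 84/1316 ≈ 0.06383.
Under the Kimura two-parameter model, d = −½ ln(1 − 2P − Q) − ¼ ln(1 − 2Q).
1 − 2P − Q = 0.858662, giving −½ ln(0.858662) = 0.076190.
1 − 2Q = 0.87234, giving −¼ ln(0.87234) = 0.034144.
d = 0.076190 + 0.034144 = 0.110334.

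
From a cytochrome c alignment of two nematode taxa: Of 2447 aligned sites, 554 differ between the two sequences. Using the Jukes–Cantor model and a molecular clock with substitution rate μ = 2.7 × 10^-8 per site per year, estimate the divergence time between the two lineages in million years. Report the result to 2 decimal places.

4.99

p = 554/2447 ≈ 0.2264.
d = −(3/4) ln(1 − 4p/3) = −0.75 ln(1 − 0.301867) = −0.75 ln(0.698133)
  = −0.75 × (-0.359346) = 0.269510 substitutions/site.
Under a molecular clock d = 2μt, so t = d/(2μ) = 0.269510 / (2 × 2.7 × 10^-8) = 4.99 million years.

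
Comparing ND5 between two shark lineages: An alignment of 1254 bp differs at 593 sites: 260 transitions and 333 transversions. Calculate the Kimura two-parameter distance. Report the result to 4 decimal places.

0.7594

P = 260/1254 ≈ 0.207337 and Q = 333/1254 ≈ 0.26555.
Under the Kimura two-parameter model, d = −½ ln(1 − 2P − Q) − ¼ ln(1 − 2Q).
1 − 2P − Q = 0.319776, giving −½ ln(0.319776) = 0.570067.
1 − 2Q = 0.4689, giving −¼ ln(0.4689) = 0.189341.
d = 0.570067 + 0.189341 = 0.759408.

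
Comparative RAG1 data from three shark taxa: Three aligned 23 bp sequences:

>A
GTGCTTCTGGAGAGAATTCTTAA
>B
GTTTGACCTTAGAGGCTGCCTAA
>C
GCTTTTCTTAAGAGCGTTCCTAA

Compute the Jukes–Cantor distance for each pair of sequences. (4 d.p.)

A–B: 11/23 sites differ → p ≈ 0.478261, d = −0.75 ln(1 − 0.637681) = 0.761423 ≈ 0.7614.
A–C: 8/23 sites differ → p ≈ 0.347826, d = −0.75 ln(1 − 0.463768) = 0.467391 ≈ 0.4674.
B–C: 8/23 sites differ → p ≈ 0.347826, d = −0.75 ln(1 − 0.463768) = 0.467391 ≈ 0.4674.

d(A,B) = 0.7614, d(A,C) = 0.4674, d(B,C) = 0.4674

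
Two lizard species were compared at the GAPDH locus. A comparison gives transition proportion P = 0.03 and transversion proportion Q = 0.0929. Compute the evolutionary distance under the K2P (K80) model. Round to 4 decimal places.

0.1344

Under the Kimura two-parameter model, d = −½ ln(1 − 2P − Q) − ¼ ln(1 − 2Q).
1 − 2P − Q = 0.8471, giving −½ ln(0.8471) = 0.082968.
1 − 2Q = 0.8142, giving −¼ ln(0.8142) = 0.051387.
d = 0.082968 + 0.051387 = 0.134355.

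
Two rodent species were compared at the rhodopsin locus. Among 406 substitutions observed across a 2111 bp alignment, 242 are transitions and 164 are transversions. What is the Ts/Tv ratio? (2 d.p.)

1.48

R = 242/164 = 1.475609… ≈ 1.48 (to 2 d.p.).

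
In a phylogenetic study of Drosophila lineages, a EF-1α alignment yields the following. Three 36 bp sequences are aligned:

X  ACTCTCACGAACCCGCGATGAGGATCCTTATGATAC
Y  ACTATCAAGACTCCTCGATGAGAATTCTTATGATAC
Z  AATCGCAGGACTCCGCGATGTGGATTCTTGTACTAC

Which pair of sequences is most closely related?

X–Y: 7/36 differ, p = 0.194, d = 0.225.
X–Z: 10/36 differ, p = 0.278, d = 0.347.
Y–Z: 10/36 differ, p = 0.278, d = 0.347.
The smallest distance is between X and Y.

X and Y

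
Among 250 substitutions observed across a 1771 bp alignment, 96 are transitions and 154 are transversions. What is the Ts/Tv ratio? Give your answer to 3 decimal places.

R = 96/154 = 0.623376… ≈ 0.623 (to 3 d.p.).

0.623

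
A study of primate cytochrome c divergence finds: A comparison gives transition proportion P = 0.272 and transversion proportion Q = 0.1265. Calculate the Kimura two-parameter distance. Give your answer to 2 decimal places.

0.63

Under the Kimura two-parameter model, d = −½ ln(1 − 2P − Q) − ¼ ln(1 − 2Q).
1 − 2P − Q = 0.3295, giving −½ ln(0.3295) = 0.555089.
1 − 2Q = 0.747, giving −¼ ln(0.747) = 0.072923.
d = 0.555089 + 0.072923 = 0.628012.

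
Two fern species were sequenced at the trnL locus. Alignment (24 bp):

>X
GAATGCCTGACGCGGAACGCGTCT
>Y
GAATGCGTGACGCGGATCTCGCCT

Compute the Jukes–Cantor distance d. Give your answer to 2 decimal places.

0.19

The sequences differ at 4 of 24 sites (7, 17, 19, 22), so p = 4/24 ≈ 0.166667.
d = −(3/4) ln(1 − 4p/3) = −0.75 ln(1 − 0.222223) = −0.75 ln(0.777777)
  = −0.75 × (-0.251315) = 0.188486 substitutions/site.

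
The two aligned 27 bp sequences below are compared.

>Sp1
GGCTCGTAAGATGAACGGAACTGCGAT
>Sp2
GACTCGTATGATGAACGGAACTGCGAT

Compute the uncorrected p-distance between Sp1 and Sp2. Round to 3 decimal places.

0.074

The sequences differ at 2 of 27 positions (sites 2, 9).
p = 2/27 = 0.074074… ≈ 0.074 (to 3 d.p.).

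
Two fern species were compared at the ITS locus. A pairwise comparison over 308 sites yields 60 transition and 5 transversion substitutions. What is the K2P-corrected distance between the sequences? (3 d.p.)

0.269

P = 60/308 ≈ 0.194805 and Q = 5/308 ≈ 0.016234.
Under the Kimura two-parameter model, d = −½ ln(1 − 2P − Q) − ¼ ln(1 − 2Q).
1 − 2P − Q = 0.594156, giving −½ ln(0.594156) = 0.260307.
1 − 2Q = 0.967532, giving −¼ ln(0.967532) = 0.008252.
d = 0.260307 + 0.008252 = 0.268559.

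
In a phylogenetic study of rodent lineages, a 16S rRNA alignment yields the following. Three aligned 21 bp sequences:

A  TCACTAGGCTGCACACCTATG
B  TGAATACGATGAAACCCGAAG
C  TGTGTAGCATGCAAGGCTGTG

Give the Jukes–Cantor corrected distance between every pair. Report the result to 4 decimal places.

A–B: 9/21 sites differ → p ≈ 0.428571, d = −0.75 ln(1 − 0.571428) = 0.635472 ≈ 0.6355.
A–C: 9/21 sites differ → p ≈ 0.428571, d = −0.75 ln(1 − 0.571428) = 0.635472 ≈ 0.6355.
B–C: 10/21 sites differ → p ≈ 0.47619, d = −0.75 ln(1 − 0.63492) = 0.755729 ≈ 0.7557.

d(A,B) = 0.6355, d(A,C) = 0.6355, d(B,C) = 0.7557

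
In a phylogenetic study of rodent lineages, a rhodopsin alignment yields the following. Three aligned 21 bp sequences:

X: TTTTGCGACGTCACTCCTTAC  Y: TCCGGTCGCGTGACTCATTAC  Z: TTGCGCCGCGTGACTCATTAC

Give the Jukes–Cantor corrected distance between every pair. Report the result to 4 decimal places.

X–Y: 8/21 sites differ → p ≈ 0.380952, d = −0.75 ln(1 − 0.507936) = 0.531860 ≈ 0.5319.
X–Z: 6/21 sites differ → p ≈ 0.285714, d = −0.75 ln(1 − 0.380952) = 0.359679 ≈ 0.3597.
Y–Z: 4/21 sites differ → p ≈ 0.190476, d = −0.75 ln(1 − 0.253968) = 0.219740 ≈ 0.2197.

d(X,Y) = 0.5319, d(X,Z) = 0.3597, d(Y,Z) = 0.2197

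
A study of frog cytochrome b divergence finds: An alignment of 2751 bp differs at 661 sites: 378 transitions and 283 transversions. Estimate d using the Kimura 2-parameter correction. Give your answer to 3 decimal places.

P = 378/2751 ≈ 0.137405 and Q = 283/2751 ≈ 0.102872.
Under the Kimura two-parameter model, d = −½ ln(1 − 2P − Q) − ¼ ln(1 − 2Q).
1 − 2P − Q = 0.622318, giving −½ ln(0.622318) = 0.237152.
1 − 2Q = 0.794256, giving −¼ ln(0.794256) = 0.057587.
d = 0.237152 + 0.057587 = 0.294739.

0.295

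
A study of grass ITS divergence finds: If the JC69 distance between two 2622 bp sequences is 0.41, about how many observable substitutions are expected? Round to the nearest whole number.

Invert JC69: p = (3/4)(1 − e^(−4d/3)) = 0.75 × (1 − e^(-0.546667)) = 0.75 × (1 − 0.578876) = 0.315843.
Expected differing sites = pL ≈ 0.315843 × 2622 = 828.140346 ≈ 828.

828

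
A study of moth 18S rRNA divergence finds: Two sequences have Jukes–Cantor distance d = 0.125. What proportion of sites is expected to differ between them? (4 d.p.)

0.1151

p = (3/4)(1 − e^(−4d/3)) = 0.75 × (1 − e^(-0.166667)) = 0.75 × (1 − 0.846481) = 0.115139.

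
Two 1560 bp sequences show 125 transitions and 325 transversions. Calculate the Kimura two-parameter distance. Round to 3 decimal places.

0.365

P = 125/1560 ≈ 0.080128 and Q = 325/1560 ≈ 0.208333.
Under the Kimura two-parameter model, d = −½ ln(1 − 2P − Q) − ¼ ln(1 − 2Q).
1 − 2P − Q = 0.631411, giving −½ ln(0.631411) = 0.229899.
1 − 2Q = 0.583334, giving −¼ ln(0.583334) = 0.134749.
d = 0.229899 + 0.134749 = 0.364648.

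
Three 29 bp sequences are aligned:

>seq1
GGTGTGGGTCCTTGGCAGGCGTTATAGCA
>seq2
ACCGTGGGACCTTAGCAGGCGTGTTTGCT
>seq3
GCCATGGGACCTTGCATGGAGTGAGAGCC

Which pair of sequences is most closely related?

seq1 and seq2

seq1–seq2: 9/29 differ, p = 0.310, d = 0.401.
seq1–seq3: 11/29 differ, p = 0.379, d = 0.529.
seq2–seq3: 11/29 differ, p = 0.379, d = 0.529.
The smallest distance is between seq1 and seq2.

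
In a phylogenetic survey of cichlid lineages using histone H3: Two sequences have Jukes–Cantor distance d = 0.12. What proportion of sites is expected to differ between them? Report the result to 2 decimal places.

p = (3/4)(1 − e^(−4d/3)) = 0.75 × (1 − e^(-0.16)) = 0.75 × (1 − 0.852144) = 0.110892.

0.11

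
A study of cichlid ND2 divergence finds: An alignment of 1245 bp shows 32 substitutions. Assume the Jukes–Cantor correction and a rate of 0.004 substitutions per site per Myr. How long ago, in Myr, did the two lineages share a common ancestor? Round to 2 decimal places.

3.27

p = 32/1245 ≈ 0.025703.
d = −(3/4) ln(1 − 4p/3) = −0.75 ln(1 − 0.034271) = −0.75 ln(0.965729)
  = −0.75 × (-0.034872) = 0.026154 substitutions/site.
Under a molecular clock d = 2μt, so t = d/(2μ) = 0.026154 / (2 × 0.004) = 3.27 Myr.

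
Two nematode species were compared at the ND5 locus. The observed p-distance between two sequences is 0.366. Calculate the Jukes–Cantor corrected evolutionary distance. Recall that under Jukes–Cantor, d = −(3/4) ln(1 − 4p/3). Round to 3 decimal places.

d = −(3/4) ln(1 − 4p/3) = −0.75 ln(1 − 0.488) = −0.75 ln(0.512)
  = −0.75 × (-0.669431) = 0.502073 substitutions/site.

0.502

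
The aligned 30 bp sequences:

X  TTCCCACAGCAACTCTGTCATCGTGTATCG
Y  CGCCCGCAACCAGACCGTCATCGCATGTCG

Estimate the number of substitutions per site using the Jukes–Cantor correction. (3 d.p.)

0.503

The sequences differ at 11 of 30 sites, so p = 11/30 ≈ 0.366667.
d = −(3/4) ln(1 − 4p/3) = −0.75 ln(1 − 0.488889) = −0.75 ln(0.511111)
  = −0.75 × (-0.671168) = 0.503376 substitutions/site.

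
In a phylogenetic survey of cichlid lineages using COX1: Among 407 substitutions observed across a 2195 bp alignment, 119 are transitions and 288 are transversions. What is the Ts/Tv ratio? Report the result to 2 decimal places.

0.41

R = 119/288 = 0.413194… ≈ 0.41 (to 2 d.p.).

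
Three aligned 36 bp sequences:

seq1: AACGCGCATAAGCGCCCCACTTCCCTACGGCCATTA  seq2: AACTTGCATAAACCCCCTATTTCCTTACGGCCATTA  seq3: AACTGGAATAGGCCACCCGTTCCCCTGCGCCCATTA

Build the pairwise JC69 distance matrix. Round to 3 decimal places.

d(seq1,seq2) = 0.225, d(seq1,seq3) = 0.392, d(seq2,seq3) = 0.392

seq1–seq2: 7/36 sites differ → p ≈ 0.194444, d = −0.75 ln(1 − 0.259259) = 0.225078 ≈ 0.225.
seq1–seq3: 11/36 sites differ → p ≈ 0.305556, d = −0.75 ln(1 − 0.407408) = 0.392437 ≈ 0.392.
seq2–seq3: 11/36 sites differ → p ≈ 0.305556, d = −0.75 ln(1 − 0.407408) = 0.392437 ≈ 0.392.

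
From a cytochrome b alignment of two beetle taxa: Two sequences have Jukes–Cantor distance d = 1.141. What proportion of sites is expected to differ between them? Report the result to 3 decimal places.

0.586

p = (3/4)(1 − e^(−4d/3)) = 0.75 × (1 − e^(-1.521333)) = 0.75 × (1 − 0.218421) = 0.586184.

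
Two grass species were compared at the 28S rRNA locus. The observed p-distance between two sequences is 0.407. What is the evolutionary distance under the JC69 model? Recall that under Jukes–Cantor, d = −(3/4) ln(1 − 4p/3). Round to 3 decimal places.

0.587

d = −(3/4) ln(1 − 4p/3) = −0.75 ln(1 − 0.542667) = −0.75 ln(0.457333)
  = −0.75 × (-0.782343) = 0.586757 substitutions/site.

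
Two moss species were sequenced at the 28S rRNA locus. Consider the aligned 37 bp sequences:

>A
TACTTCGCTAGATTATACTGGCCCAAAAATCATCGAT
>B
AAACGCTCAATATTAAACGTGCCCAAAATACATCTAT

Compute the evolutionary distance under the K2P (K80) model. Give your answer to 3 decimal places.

0.499

Of 37 sites, 1 differences are transitions and 12 are transversions, so P = 1/37 ≈ 0.027027 and Q = 12/37 ≈ 0.324324.
Under the Kimura two-parameter model, d = −½ ln(1 − 2P − Q) − ¼ ln(1 − 2Q).
1 − 2P − Q = 0.621622, giving −½ ln(0.621622) = 0.237712.
1 − 2Q = 0.351352, giving −¼ ln(0.351352) = 0.261492.
d = 0.237712 + 0.261492 = 0.499204.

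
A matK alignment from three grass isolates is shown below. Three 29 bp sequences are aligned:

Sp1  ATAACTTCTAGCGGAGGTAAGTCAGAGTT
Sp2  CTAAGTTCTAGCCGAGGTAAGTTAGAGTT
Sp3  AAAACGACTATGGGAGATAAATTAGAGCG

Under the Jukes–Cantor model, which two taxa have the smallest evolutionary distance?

Sp1 and Sp2

Sp1–Sp2: 4/29 differ, p = 0.138, d = 0.152.
Sp1–Sp3: 10/29 differ, p = 0.345, d = 0.462.
Sp2–Sp3: 12/29 differ, p = 0.414, d = 0.602.
The smallest distance is between Sp1 and Sp2.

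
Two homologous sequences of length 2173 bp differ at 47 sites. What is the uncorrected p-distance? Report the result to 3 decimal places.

p = 47/2173 = 0.021629… ≈ 0.022 (to 3 d.p.).

0.022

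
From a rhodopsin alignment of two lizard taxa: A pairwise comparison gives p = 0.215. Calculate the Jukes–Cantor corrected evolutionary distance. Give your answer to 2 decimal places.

d = −(3/4) ln(1 − 4p/3) = −0.75 ln(1 − 0.286667) = −0.75 ln(0.713333)
  = −0.75 × (-0.337807) = 0.253355 substitutions/site.

0.25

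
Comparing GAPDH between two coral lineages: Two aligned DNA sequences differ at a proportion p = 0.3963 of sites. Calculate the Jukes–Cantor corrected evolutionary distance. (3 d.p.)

d = −(3/4) ln(1 − 4p/3) = −0.75 ln(1 − 0.5284) = −0.75 ln(0.4716)
  = −0.75 × (-0.751624) = 0.563718 substitutions/site.

0.564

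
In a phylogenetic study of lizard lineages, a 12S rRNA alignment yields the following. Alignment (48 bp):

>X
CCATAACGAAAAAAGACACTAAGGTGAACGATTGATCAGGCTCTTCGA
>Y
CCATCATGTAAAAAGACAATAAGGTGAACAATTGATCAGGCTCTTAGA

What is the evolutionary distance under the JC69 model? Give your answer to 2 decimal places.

The sequences differ at 6 of 48 sites (5, 7, 9, 19, 30, 46), so p = 6/48 = 0.125.
d = −(3/4) ln(1 − 4p/3) = −0.75 ln(1 − 0.166667) = −0.75 ln(0.833333)
  = −0.75 × (-0.182322) = 0.136742 substitutions/site.

0.14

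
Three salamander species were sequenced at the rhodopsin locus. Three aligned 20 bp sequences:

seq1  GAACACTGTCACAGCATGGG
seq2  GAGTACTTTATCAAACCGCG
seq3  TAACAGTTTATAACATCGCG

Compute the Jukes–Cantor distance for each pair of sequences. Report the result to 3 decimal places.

d(seq1,seq2) = 0.824, d(seq1,seq3) = 0.991, d(seq2,seq3) = 0.471

seq1–seq2: 10/20 sites differ → p = 0.5, d = −0.75 ln(1 − 0.666667) = 0.823960 ≈ 0.824.
seq1–seq3: 11/20 sites differ → p = 0.55, d = −0.75 ln(1 − 0.733333) = 0.991316 ≈ 0.991.
seq2–seq3: 7/20 sites differ → p = 0.35, d = −0.75 ln(1 − 0.466667) = 0.471457 ≈ 0.471.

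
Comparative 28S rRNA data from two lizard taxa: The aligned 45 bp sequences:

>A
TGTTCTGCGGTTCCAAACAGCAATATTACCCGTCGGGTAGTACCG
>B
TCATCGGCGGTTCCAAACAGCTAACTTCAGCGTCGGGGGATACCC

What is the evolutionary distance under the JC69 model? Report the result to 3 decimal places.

The sequences differ at 13 of 45 sites, so p = 13/45 ≈ 0.288889.
d = −(3/4) ln(1 − 4p/3) = −0.75 ln(1 − 0.385185) = −0.75 ln(0.614815)
  = −0.75 × (-0.486434) = 0.364826 substitutions/site.

0.365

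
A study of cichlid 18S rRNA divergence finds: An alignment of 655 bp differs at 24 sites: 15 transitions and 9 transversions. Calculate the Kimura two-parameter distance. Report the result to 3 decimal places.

0.038

P = 15/655 ≈ 0.022901 and Q = 9/655 ≈ 0.01374.
Under the Kimura two-parameter model, d = −½ ln(1 − 2P − Q) − ¼ ln(1 − 2Q).
1 − 2P − Q = 0.940458, giving −½ ln(0.940458) = 0.030694.
1 − 2Q = 0.97252, giving −¼ ln(0.97252) = 0.006966.
d = 0.030694 + 0.006966 = 0.037660.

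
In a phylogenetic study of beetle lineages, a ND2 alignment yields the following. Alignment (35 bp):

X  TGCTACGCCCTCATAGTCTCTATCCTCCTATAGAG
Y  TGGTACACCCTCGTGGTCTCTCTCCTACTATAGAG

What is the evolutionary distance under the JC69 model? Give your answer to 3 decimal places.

0.195

The sequences differ at 6 of 35 sites (3, 7, 13, 15, 22, 27), so p = 6/35 ≈ 0.171429.
d = −(3/4) ln(1 − 4p/3) = −0.75 ln(1 − 0.228572) = −0.75 ln(0.771428)
  = −0.75 × (-0.259512) = 0.194634 substitutions/site.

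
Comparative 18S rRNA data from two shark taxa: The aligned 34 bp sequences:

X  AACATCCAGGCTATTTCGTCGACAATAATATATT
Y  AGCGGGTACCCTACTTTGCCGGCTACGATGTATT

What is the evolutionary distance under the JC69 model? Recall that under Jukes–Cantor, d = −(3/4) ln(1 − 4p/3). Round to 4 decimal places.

The sequences differ at 15 of 34 sites, so p = 15/34 ≈ 0.441176.
d = −(3/4) ln(1 − 4p/3) = −0.75 ln(1 − 0.588235) = −0.75 ln(0.411765)
  = −0.75 × (-0.887302) = 0.665477 substitutions/site.

0.6655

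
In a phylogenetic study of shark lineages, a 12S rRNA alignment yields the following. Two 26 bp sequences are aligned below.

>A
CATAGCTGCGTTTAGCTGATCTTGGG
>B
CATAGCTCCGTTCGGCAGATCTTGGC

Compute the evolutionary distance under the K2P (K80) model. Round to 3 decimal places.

0.222

Of 26 sites, 2 differences are transitions and 3 are transversions, so P = 2/26 ≈ 0.076923 and Q = 3/26 ≈ 0.115385.
Under the Kimura two-parameter model, d = −½ ln(1 − 2P − Q) − ¼ ln(1 − 2Q).
1 − 2P − Q = 0.730769, giving −½ ln(0.730769) = 0.156829.
1 − 2Q = 0.76923, giving −¼ ln(0.76923) = 0.065591.
d = 0.156829 + 0.065591 = 0.222420.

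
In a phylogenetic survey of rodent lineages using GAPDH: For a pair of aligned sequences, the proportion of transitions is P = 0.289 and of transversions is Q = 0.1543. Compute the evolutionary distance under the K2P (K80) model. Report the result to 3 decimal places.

Under the Kimura two-parameter model, d = −½ ln(1 − 2P − Q) − ¼ ln(1 − 2Q).
1 − 2P − Q = 0.2677, giving −½ ln(0.2677) = 0.658944.
1 − 2Q = 0.6914, giving −¼ ln(0.6914) = 0.092259.
d = 0.658944 + 0.092259 = 0.751203.

0.751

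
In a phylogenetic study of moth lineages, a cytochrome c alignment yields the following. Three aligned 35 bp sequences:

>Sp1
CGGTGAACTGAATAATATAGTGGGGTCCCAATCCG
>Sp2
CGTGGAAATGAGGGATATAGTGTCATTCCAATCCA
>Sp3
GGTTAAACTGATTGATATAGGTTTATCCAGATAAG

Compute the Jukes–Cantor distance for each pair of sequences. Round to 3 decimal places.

Sp1–Sp2: 11/35 sites differ → p ≈ 0.314286, d = −0.75 ln(1 − 0.419048) = 0.407315 ≈ 0.407.
Sp1–Sp3: 14/35 sites differ → p = 0.4, d = −0.75 ln(1 − 0.533333) = 0.571605 ≈ 0.572.
Sp2–Sp3: 15/35 sites differ → p ≈ 0.428571, d = −0.75 ln(1 − 0.571428) = 0.635472 ≈ 0.635.

d(Sp1,Sp2) = 0.407, d(Sp1,Sp3) = 0.572, d(Sp2,Sp3) = 0.635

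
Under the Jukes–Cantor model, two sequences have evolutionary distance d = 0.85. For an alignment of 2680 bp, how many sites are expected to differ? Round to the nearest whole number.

Invert JC69: p = (3/4)(1 − e^(−4d/3)) = 0.75 × (1 − e^(-1.133333)) = 0.75 × (1 − 0.321958) = 0.508532.
Expected differing sites = pL ≈ 0.508532 × 2680 = 1362.86576 ≈ 1363.

1363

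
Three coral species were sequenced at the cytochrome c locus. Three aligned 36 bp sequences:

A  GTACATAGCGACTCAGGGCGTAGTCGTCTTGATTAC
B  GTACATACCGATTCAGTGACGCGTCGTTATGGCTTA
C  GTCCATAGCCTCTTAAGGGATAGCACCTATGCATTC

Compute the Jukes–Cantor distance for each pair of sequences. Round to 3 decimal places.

A–B: 13/36 sites differ → p ≈ 0.361111, d = −0.75 ln(1 − 0.481481) = 0.492584 ≈ 0.493.
A–C: 16/36 sites differ → p ≈ 0.444444, d = −0.75 ln(1 − 0.592592) = 0.673455 ≈ 0.673.
B–C: 19/36 sites differ → p ≈ 0.527778, d = −0.75 ln(1 − 0.703704) = 0.912297 ≈ 0.912.

d(A,B) = 0.493, d(A,C) = 0.673, d(B,C) = 0.912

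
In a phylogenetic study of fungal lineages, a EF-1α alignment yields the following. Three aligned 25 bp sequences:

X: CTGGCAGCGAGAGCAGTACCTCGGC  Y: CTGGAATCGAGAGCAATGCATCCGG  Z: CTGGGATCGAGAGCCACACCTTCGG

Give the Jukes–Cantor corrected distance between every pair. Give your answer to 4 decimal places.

X–Y: 7/25 sites differ → p = 0.28, d = −0.75 ln(1 − 0.373333) = 0.350505 ≈ 0.3505.
X–Z: 8/25 sites differ → p = 0.32, d = −0.75 ln(1 − 0.426667) = 0.417216 ≈ 0.4172.
Y–Z: 6/25 sites differ → p = 0.24, d = −0.75 ln(1 − 0.32) = 0.289247 ≈ 0.2892.

d(X,Y) = 0.3505, d(X,Z) = 0.4172, d(Y,Z) = 0.2892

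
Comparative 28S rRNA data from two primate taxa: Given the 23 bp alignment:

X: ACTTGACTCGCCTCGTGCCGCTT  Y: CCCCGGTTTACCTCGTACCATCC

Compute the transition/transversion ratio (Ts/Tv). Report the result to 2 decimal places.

Transitions are A↔G and C↔T; transversions are all other mismatches.
Transitions: 11. Transversions: 1.
R = 11/1 = 11.00.

11.00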